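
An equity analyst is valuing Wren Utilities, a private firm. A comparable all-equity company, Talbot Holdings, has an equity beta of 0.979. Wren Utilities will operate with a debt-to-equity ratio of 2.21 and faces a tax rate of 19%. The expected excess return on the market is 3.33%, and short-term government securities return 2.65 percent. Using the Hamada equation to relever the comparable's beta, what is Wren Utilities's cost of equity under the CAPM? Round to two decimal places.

β_L = β_U × [1 + (1 − t)(D/E)] = 0.979 × [1 + (1 − 0.19) × 2.21]
    = 0.979 × [1 + 0.81 × 2.21] = 0.979 × 2.7901 = 2.7315
E(R) = R_f + β_L × MRP = 2.65% + 2.7315 × 3.33% = 11.75%

11.75%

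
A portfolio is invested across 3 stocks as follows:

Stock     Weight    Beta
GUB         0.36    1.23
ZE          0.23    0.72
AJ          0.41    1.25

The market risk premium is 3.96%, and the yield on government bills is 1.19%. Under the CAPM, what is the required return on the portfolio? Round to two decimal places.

5.63%

β_P = Σ w_i β_i = 0.36×1.23 + 0.23×0.72 + 0.41×1.25 = 1.1209
E(R_P) = R_f + β_P × MRP = 1.19% + 1.1209 × 3.96% = 5.63%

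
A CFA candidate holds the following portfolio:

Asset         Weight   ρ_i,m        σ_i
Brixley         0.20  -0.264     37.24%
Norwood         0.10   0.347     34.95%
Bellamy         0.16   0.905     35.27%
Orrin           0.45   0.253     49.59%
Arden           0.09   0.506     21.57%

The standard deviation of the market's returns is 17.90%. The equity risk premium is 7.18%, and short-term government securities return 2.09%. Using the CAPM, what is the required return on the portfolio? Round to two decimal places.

β_Brixley = -0.264 × 37.24% / 17.90% = -0.5492
β_Norwood = 0.347 × 34.95% / 17.90% = 0.6775
β_Bellamy = 0.905 × 35.27% / 17.90% = 1.7832
β_Orrin = 0.253 × 49.59% / 17.90% = 0.7009
β_Arden = 0.506 × 21.57% / 17.90% = 0.6097
β_P = Σ w_i β_i = 0.20×-0.5492 + 0.10×0.6775 + 0.16×1.7832 + 0.45×0.7009 + 0.09×0.6097 = 0.6135
E(R_P) = R_f + β_P × MRP = 2.09% + 0.6135 × 7.18% = 6.49%

6.49%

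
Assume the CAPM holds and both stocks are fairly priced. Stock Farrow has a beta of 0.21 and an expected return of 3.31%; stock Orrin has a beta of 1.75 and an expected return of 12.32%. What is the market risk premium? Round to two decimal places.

Both satisfy E(R) = R_f + β·MRP, so the slope of the SML is
MRP = (12.32% − 3.31%) / (1.75 − 0.21) = 9.01% / 1.54 = 5.8506%

5.85%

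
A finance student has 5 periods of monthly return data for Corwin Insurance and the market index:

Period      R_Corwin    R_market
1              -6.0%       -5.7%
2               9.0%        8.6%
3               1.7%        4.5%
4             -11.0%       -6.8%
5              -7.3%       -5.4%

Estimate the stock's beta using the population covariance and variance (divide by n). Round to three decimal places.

1.116

Mean R_i = (-6.0 + 9.0 + 1.7 − 11.0 − 7.3) / 5 = -2.7200%
Mean R_m = (-5.7 + 8.6 + 4.5 − 6.8 − 5.4) / 5 = -0.9600%
Σ(R_i − R̄_i)(R_m − R̄_m) = 220.4140  ⇒  Cov = 220.4140 / 5 = 44.0828
Σ(R_m − R̄_m)² = 197.4920  ⇒  Var(R_m) = 197.4920 / 5 = 39.4984
β = Cov / Var(R_m) = 44.0828 / 39.4984 = 1.1161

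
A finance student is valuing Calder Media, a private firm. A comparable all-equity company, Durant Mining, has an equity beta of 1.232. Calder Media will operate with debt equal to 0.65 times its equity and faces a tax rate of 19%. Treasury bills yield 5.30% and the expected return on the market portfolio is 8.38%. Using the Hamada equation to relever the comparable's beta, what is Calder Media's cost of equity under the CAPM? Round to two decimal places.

β_L = β_U × [1 + (1 − t)(D/E)] = 1.232 × [1 + (1 − 0.19) × 0.65]
    = 1.232 × [1 + 0.81 × 0.65] = 1.232 × 1.5265 = 1.8806
MRP = 8.38% − 5.30% = 3.08%
E(R) = R_f + β_L × MRP = 5.30% + 1.8806 × 3.08% = 11.09%

11.09%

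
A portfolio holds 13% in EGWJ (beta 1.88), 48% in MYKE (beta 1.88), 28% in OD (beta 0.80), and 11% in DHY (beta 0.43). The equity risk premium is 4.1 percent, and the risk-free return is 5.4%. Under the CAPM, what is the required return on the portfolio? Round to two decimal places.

11.21%

β_P = Σ w_i β_i = 0.13×1.88 + 0.48×1.88 + 0.28×0.80 + 0.11×0.43 = 1.4181
E(R_P) = R_f + β_P × MRP = 5.4% + 1.4181 × 4.1% = 11.21%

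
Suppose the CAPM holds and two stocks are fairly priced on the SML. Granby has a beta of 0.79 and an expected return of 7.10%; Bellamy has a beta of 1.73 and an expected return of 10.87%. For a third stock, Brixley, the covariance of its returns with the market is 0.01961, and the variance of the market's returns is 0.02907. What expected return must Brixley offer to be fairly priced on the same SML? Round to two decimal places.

MRP = (10.87% − 7.10%) / (1.73 − 0.79) = 4.0106%
R_f = 7.10% − 0.79 × 4.0106% = 3.9316%
β_Brixley = Cov / Var(R_m) = 0.01961 / 0.02907 = 0.6746
E(R_Brixley) = R_f + β × MRP = 3.9316% + 0.6746 × 4.0106% = 6.64%

6.64%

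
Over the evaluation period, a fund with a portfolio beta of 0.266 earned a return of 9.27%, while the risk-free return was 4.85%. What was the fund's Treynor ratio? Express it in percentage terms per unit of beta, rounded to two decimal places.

16.62%

Treynor = (R_P − R_f) / β_P = (9.27% − 4.85%) / 0.2660 = 4.42% / 0.2660 = 16.62%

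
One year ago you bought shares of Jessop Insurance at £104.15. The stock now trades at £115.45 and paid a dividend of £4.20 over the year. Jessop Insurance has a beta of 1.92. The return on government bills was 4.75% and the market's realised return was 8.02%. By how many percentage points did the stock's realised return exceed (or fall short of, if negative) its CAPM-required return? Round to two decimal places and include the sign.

Realised HPR = (P1 + D1 − P0) / P0 = (115.45 + 4.20 − 104.15) / 104.15 = 15.50 / 104.15 = 14.8824%
MRP = 8.02% − 4.75% = 3.27%
CAPM required = R_f + β·MRP = 4.75% + 1.92 × 3.27% = 11.0284%
α = realised − required = 14.8824% − 11.0284% = +3.85%

+3.85%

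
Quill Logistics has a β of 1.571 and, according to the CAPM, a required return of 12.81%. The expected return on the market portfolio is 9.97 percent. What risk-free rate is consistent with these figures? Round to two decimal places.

E(R) = R_f + β(E(R_m) − R_f) = R_f(1 − β) + β·E(R_m)
12.81% = R_f × (1 − 1.571) + 1.571 × 9.97%
12.81% = R_f × -0.571 + 15.66287%
R_f = (12.81% − 15.66287%) / -0.571 = 5.00%

5.00%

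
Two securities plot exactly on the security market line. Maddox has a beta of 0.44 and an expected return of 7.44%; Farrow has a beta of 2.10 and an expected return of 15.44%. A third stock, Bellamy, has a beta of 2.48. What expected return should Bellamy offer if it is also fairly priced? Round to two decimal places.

17.27%

MRP (SML slope) = (15.44% − 7.44%) / (2.10 − 0.44) = 8.00% / 1.66 = 4.8193%
R_f (intercept) = 7.44% − 0.44 × 4.8193% = 5.3195%
E(R_Bellamy) = R_f + β × MRP = 5.3195% + 2.48 × 4.8193% = 17.27%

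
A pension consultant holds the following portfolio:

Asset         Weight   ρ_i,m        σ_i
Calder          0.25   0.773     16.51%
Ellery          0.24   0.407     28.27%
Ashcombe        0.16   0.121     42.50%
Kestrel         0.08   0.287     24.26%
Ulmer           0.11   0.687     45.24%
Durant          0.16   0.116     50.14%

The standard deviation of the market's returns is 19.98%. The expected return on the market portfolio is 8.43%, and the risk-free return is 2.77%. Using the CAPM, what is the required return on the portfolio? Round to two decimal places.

6.08%

β_Calder = 0.773 × 16.51% / 19.98% = 0.6388
β_Ellery = 0.407 × 28.27% / 19.98% = 0.5759
β_Ashcombe = 0.121 × 42.50% / 19.98% = 0.2574
β_Kestrel = 0.287 × 24.26% / 19.98% = 0.3485
β_Ulmer = 0.687 × 45.24% / 19.98% = 1.5555
β_Durant = 0.116 × 50.14% / 19.98% = 0.2911
β_P = Σ w_i β_i = 0.25×0.6388 + 0.24×0.5759 + 0.16×0.2574 + 0.08×0.3485 + 0.11×1.5555 + 0.16×0.2911 = 0.5847
MRP = 8.43% − 2.77% = 5.66%
E(R_P) = R_f + β_P × MRP = 2.77% + 0.5847 × 5.66% = 6.08%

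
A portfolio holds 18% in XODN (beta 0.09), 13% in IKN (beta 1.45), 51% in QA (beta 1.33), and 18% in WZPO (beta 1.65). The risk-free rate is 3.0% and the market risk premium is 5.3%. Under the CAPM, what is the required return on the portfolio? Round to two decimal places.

9.25%

β_P = Σ w_i β_i = 0.18×0.09 + 0.13×1.45 + 0.51×1.33 + 0.18×1.65 = 1.1800
E(R_P) = R_f + β_P × MRP = 3.0% + 1.1800 × 5.3% = 9.25%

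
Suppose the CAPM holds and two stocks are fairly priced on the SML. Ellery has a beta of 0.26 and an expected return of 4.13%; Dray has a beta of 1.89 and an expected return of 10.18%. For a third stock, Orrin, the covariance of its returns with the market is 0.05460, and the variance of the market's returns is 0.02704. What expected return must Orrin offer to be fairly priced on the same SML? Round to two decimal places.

MRP = (10.18% − 4.13%) / (1.89 − 0.26) = 3.7117%
R_f = 4.13% − 0.26 × 3.7117% = 3.1650%
β_Orrin = Cov / Var(R_m) = 0.05460 / 0.02704 = 2.0192
E(R_Orrin) = R_f + β × MRP = 3.1650% + 2.0192 × 3.7117% = 10.66%

10.66%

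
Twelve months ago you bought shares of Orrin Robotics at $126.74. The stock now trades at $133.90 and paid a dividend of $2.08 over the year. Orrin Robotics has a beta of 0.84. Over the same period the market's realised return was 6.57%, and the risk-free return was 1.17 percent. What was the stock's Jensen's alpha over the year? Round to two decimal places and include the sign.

Realised HPR = (P1 + D1 − P0) / P0 = (133.90 + 2.08 − 126.74) / 126.74 = 9.24 / 126.74 = 7.2905%
MRP = 6.57% − 1.17% = 5.40%
CAPM required = R_f + β·MRP = 1.17% + 0.84 × 5.40% = 5.7060%
α = realised − required = 7.2905% − 5.7060% = +1.58%

+1.58%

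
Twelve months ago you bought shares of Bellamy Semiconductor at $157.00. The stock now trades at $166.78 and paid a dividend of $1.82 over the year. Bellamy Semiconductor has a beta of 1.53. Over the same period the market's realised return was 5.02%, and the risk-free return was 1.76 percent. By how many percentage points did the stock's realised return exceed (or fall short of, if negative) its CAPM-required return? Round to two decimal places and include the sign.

+0.64%

Realised HPR = (P1 + D1 − P0) / P0 = (166.78 + 1.82 − 157.00) / 157.00 = 11.60 / 157.00 = 7.3885%
MRP = 5.02% − 1.76% = 3.26%
CAPM required = R_f + β·MRP = 1.76% + 1.53 × 3.26% = 6.7478%
α = realised − required = 7.3885% − 6.7478% = +0.64%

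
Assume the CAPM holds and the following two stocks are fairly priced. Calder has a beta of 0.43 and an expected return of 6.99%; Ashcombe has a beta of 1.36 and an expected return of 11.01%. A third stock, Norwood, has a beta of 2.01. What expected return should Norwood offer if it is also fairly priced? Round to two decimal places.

MRP (SML slope) = (11.01% − 6.99%) / (1.36 − 0.43) = 4.02% / 0.93 = 4.3226%
R_f (intercept) = 6.99% − 0.43 × 4.3226% = 5.1313%
E(R_Norwood) = R_f + β × MRP = 5.1313% + 2.01 × 4.3226% = 13.82%

13.82%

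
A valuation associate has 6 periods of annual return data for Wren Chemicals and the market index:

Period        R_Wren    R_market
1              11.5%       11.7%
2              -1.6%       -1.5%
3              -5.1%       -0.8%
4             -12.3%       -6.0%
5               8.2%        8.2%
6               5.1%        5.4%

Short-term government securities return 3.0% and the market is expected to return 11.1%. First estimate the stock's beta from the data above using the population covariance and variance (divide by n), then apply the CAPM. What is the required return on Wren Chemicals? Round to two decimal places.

Mean R_i = (11.5 − 1.6 − 5.1 − 12.3 + 8.2 + 5.1) / 6 = 0.9667%
Mean R_m = (11.7 − 1.5 − 0.8 − 6.0 + 8.2 + 5.4) / 6 = 2.8333%
Σ(R_i − R̄_i)(R_m − R̄_m) = 293.1767  ⇒  Cov = 293.1767 / 6 = 48.8628
Σ(R_m − R̄_m)² = 224.0133  ⇒  Var(R_m) = 224.0133 / 6 = 37.3356
β = Cov / Var(R_m) = 48.8628 / 37.3356 = 1.3087
MRP = 11.1% − 3.0% = 8.10%
E(R) = R_f + β × MRP = 3.0% + 1.3087 × 8.1% = 13.60%

13.60%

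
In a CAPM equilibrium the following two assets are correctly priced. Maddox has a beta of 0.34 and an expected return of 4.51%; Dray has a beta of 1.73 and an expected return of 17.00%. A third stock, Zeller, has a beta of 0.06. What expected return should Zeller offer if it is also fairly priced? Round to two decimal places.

1.99%

MRP (SML slope) = (17.00% − 4.51%) / (1.73 − 0.34) = 12.49% / 1.39 = 8.9856%
R_f (intercept) = 4.51% − 0.34 × 8.9856% = 1.4549%
E(R_Zeller) = R_f + β × MRP = 1.4549% + 0.06 × 8.9856% = 1.99%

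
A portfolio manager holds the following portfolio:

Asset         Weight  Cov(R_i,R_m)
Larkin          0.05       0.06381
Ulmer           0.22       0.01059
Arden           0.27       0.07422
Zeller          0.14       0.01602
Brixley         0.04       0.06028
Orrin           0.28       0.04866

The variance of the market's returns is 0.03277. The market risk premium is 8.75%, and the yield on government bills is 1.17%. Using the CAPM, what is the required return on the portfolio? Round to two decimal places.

12.88%

β_Larkin = 0.06381 / 0.03277 = 1.9472
β_Ulmer = 0.01059 / 0.03277 = 0.3232
β_Arden = 0.07422 / 0.03277 = 2.2649
β_Zeller = 0.01602 / 0.03277 = 0.4889
β_Brixley = 0.06028 / 0.03277 = 1.8395
β_Orrin = 0.04866 / 0.03277 = 1.4849
β_P = Σ w_i β_i = 0.05×1.9472 + 0.22×0.3232 + 0.27×2.2649 + 0.14×0.4889 + 0.04×1.8395 + 0.28×1.4849 = 1.3378
E(R_P) = R_f + β_P × MRP = 1.17% + 1.3378 × 8.75% = 12.88%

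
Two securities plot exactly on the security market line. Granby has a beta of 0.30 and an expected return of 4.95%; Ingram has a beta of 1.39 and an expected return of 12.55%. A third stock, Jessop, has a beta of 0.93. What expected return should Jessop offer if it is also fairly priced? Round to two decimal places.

9.34%

MRP (SML slope) = (12.55% − 4.95%) / (1.39 − 0.30) = 7.60% / 1.09 = 6.9725%
R_f (intercept) = 4.95% − 0.30 × 6.9725% = 2.8583%
E(R_Jessop) = R_f + β × MRP = 2.8583% + 0.93 × 6.9725% = 9.34%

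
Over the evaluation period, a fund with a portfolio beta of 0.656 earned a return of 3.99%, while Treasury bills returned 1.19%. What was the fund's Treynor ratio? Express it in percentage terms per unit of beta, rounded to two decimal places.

4.27%

Treynor = (R_P − R_f) / β_P = (3.99% − 1.19%) / 0.6560 = 2.80% / 0.6560 = 4.27%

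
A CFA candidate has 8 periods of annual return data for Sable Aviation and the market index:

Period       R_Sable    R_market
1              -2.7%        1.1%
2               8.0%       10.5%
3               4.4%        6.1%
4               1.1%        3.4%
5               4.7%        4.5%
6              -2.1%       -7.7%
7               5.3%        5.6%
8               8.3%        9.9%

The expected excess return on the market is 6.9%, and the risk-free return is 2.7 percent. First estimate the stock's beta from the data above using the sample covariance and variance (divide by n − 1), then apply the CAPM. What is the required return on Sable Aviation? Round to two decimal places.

Mean R_i = (-2.7 + 8.0 + 4.4 + 1.1 + 4.7 − 2.1 + 5.3 + 8.3) / 8 = 3.3750%
Mean R_m = (1.1 + 10.5 + 6.1 + 3.4 + 4.5 − 7.7 + 5.6 + 9.9) / 8 = 4.1750%
Σ(R_i − R̄_i)(R_m − R̄_m) = 148.0550  ⇒  Cov = 148.0550 / 7 = 21.1507
Σ(R_m − R̄_m)² = 229.6950  ⇒  Var(R_m) = 229.6950 / 7 = 32.8136
β = Cov / Var(R_m) = 21.1507 / 32.8136 = 0.6446
E(R) = R_f + β × MRP = 2.7% + 0.6446 × 6.9% = 7.15%

7.15%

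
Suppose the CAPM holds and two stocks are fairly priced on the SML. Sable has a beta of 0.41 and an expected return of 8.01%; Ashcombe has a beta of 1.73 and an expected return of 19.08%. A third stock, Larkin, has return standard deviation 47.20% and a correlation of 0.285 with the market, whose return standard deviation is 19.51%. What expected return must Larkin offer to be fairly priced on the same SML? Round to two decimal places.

10.35%

MRP = (19.08% − 8.01%) / (1.73 − 0.41) = 8.3864%
R_f = 8.01% − 0.41 × 8.3864% = 4.5716%
β_Larkin = ρ·σ_i/σ_m = 0.285 × 47.20 / 19.51 = 0.6895
E(R_Larkin) = R_f + β × MRP = 4.5716% + 0.6895 × 8.3864% = 10.35%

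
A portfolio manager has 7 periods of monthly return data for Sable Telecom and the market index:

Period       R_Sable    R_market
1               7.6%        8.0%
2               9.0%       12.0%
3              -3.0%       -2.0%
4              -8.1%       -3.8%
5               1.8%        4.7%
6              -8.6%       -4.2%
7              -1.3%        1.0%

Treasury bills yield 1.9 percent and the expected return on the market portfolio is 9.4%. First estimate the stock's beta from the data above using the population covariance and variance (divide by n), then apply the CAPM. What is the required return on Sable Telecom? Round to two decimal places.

10.14%

Mean R_i = (7.6 + 9.0 − 3.0 − 8.1 + 1.8 − 8.6 − 1.3) / 7 = -0.3714%
Mean R_m = (8.0 + 12.0 − 2.0 − 3.8 + 4.7 − 4.2 + 1.0) / 7 = 2.2429%
Σ(R_i − R̄_i)(R_m − R̄_m) = 254.6914  ⇒  Cov = 254.6914 / 7 = 36.3845
Σ(R_m − R̄_m)² = 231.9571  ⇒  Var(R_m) = 231.9571 / 7 = 33.1367
β = Cov / Var(R_m) = 36.3845 / 33.1367 = 1.0980
MRP = 9.4% − 1.9% = 7.50%
E(R) = R_f + β × MRP = 1.9% + 1.0980 × 7.5% = 10.14%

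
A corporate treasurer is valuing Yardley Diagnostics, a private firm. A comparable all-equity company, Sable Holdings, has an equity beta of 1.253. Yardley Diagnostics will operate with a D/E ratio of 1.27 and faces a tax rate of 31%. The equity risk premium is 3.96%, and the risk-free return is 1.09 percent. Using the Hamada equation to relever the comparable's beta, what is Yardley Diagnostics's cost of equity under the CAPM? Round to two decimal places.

β_L = β_U × [1 + (1 − t)(D/E)] = 1.253 × [1 + (1 − 0.31) × 1.27]
    = 1.253 × [1 + 0.69 × 1.27] = 1.253 × 1.8763 = 2.3510
E(R) = R_f + β_L × MRP = 1.09% + 2.3510 × 3.96% = 10.40%

10.40%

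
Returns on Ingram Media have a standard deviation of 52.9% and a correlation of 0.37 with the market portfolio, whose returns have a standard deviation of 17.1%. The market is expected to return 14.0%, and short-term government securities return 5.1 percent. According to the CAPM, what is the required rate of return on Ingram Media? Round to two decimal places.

β = ρ × σ_i / σ_m = 0.37 × 52.9% / 17.1% = 1.1446
MRP = 14.0% − 5.1% = 8.90%
E(R) = 5.1% + 1.1446 × 8.9% = 15.29%

15.29%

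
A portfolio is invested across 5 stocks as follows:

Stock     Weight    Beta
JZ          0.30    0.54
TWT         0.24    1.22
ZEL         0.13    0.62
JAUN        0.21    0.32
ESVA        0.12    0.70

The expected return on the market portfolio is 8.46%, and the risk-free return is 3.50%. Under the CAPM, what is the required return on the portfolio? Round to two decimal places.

β_P = Σ w_i β_i = 0.30×0.54 + 0.24×1.22 + 0.13×0.62 + 0.21×0.32 + 0.12×0.70 = 0.6866
MRP = 8.46% − 3.50% = 4.96%
E(R_P) = R_f + β_P × MRP = 3.50% + 0.6866 × 4.96% = 6.91%

6.91%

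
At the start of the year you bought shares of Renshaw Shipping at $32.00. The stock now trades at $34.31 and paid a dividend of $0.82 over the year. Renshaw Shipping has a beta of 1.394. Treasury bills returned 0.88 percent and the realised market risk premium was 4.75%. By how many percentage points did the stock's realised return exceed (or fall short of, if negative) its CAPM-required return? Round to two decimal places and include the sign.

Realised HPR = (P1 + D1 − P0) / P0 = (34.31 + 0.82 − 32.00) / 32.00 = 3.13 / 32.00 = 9.7813%
CAPM required = R_f + β·MRP = 0.88% + 1.394 × 4.75% = 7.50150%
α = realised − required = 9.7813% − 7.50150% = +2.28%

+2.28%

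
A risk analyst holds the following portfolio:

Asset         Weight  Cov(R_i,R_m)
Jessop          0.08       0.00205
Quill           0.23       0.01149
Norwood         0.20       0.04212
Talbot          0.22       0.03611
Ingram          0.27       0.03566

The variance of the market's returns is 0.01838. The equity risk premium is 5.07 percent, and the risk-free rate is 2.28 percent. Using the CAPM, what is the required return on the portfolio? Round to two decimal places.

10.23%

β_Jessop = 0.00205 / 0.01838 = 0.1115
β_Quill = 0.01149 / 0.01838 = 0.6251
β_Norwood = 0.04212 / 0.01838 = 2.2916
β_Talbot = 0.03611 / 0.01838 = 1.9646
β_Ingram = 0.03566 / 0.01838 = 1.9402
β_P = Σ w_i β_i = 0.08×0.1115 + 0.23×0.6251 + 0.20×2.2916 + 0.22×1.9646 + 0.27×1.9402 = 1.5671
E(R_P) = R_f + β_P × MRP = 2.28% + 1.5671 × 5.07% = 10.23%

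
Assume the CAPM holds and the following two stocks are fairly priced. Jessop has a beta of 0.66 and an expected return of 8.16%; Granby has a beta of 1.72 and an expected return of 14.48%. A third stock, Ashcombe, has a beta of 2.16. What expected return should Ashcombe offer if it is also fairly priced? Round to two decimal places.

MRP (SML slope) = (14.48% − 8.16%) / (1.72 − 0.66) = 6.32% / 1.06 = 5.9623%
R_f (intercept) = 8.16% − 0.66 × 5.9623% = 4.2249%
E(R_Ashcombe) = R_f + β × MRP = 4.2249% + 2.16 × 5.9623% = 17.10%

17.10%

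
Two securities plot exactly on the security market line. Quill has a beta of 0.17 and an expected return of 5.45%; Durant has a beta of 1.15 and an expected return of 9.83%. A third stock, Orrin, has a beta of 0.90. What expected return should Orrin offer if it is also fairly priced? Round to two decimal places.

MRP (SML slope) = (9.83% − 5.45%) / (1.15 − 0.17) = 4.38% / 0.98 = 4.4694%
R_f (intercept) = 5.45% − 0.17 × 4.4694% = 4.6902%
E(R_Orrin) = R_f + β × MRP = 4.6902% + 0.90 × 4.4694% = 8.71%

8.71%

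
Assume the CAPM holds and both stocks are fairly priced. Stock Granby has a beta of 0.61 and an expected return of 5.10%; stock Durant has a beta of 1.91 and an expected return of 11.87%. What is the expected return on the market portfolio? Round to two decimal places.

7.13%

Both satisfy E(R) = R_f + β·MRP, so the slope of the SML is
MRP = (11.87% − 5.10%) / (1.91 − 0.61) = 6.77% / 1.30 = 5.2077%
R_f = E(R_Granby) − β_Granby·MRP = 5.10% − 0.61 × 5.2077% = 1.9233%
E(R_m) = R_f + MRP = 1.9233% + 5.2077% = 7.13%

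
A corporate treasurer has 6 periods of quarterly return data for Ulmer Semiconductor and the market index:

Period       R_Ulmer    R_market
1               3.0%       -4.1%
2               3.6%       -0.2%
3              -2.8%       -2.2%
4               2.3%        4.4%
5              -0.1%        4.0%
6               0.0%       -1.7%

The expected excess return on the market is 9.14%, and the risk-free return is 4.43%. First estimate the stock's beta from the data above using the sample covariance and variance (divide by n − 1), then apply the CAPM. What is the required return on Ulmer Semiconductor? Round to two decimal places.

Mean R_i = (3.0 + 3.6 − 2.8 + 2.3 − 0.1 + 0.0) / 6 = 1.0000%
Mean R_m = (-4.1 − 0.2 − 2.2 + 4.4 + 4.0 − 1.7) / 6 = 0.0333%
Σ(R_i − R̄_i)(R_m − R̄_m) = 2.6600  ⇒  Cov = 2.6600 / 5 = 0.5320
Σ(R_m − R̄_m)² = 59.9333  ⇒  Var(R_m) = 59.9333 / 5 = 11.9867
β = Cov / Var(R_m) = 0.5320 / 11.9867 = 0.0444
E(R) = R_f + β × MRP = 4.43% + 0.0444 × 9.14% = 4.84%

4.84%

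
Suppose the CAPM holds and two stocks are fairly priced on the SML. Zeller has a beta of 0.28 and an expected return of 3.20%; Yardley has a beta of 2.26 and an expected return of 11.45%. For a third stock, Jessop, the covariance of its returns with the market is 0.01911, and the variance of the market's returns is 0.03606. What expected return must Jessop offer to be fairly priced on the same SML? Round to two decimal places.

MRP = (11.45% − 3.20%) / (2.26 − 0.28) = 4.1667%
R_f = 3.20% − 0.28 × 4.1667% = 2.0333%
β_Jessop = Cov / Var(R_m) = 0.01911 / 0.03606 = 0.5300
E(R_Jessop) = R_f + β × MRP = 2.0333% + 0.5300 × 4.1667% = 4.24%

4.24%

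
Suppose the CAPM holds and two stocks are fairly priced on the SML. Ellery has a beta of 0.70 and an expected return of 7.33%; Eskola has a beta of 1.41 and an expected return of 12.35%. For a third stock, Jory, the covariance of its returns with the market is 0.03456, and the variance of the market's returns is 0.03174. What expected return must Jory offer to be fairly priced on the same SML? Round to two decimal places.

10.08%

MRP = (12.35% − 7.33%) / (1.41 − 0.70) = 7.0704%
R_f = 7.33% − 0.70 × 7.0704% = 2.3807%
β_Jory = Cov / Var(R_m) = 0.03456 / 0.03174 = 1.0888
E(R_Jory) = R_f + β × MRP = 2.3807% + 1.0888 × 7.0704% = 10.08%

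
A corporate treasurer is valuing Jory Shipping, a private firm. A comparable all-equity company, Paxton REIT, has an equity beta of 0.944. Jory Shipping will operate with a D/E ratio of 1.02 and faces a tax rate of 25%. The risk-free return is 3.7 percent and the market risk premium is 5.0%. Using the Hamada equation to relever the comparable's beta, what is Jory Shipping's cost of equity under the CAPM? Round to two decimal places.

12.03%

β_L = β_U × [1 + (1 − t)(D/E)] = 0.944 × [1 + (1 − 0.25) × 1.02]
    = 0.944 × [1 + 0.75 × 1.02] = 0.944 × 1.7650 = 1.6662
E(R) = R_f + β_L × MRP = 3.7% + 1.6662 × 5.0% = 12.03%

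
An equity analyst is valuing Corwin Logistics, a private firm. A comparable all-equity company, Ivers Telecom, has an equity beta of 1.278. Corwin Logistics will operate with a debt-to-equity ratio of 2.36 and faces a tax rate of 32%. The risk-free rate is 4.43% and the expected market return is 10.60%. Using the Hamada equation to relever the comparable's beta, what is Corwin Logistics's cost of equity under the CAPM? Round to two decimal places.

β_L = β_U × [1 + (1 − t)(D/E)] = 1.278 × [1 + (1 − 0.32) × 2.36]
    = 1.278 × [1 + 0.68 × 2.36] = 1.278 × 2.6048 = 3.3289
MRP = 10.60% − 4.43% = 6.17%
E(R) = R_f + β_L × MRP = 4.43% + 3.3289 × 6.17% = 24.97%

24.97%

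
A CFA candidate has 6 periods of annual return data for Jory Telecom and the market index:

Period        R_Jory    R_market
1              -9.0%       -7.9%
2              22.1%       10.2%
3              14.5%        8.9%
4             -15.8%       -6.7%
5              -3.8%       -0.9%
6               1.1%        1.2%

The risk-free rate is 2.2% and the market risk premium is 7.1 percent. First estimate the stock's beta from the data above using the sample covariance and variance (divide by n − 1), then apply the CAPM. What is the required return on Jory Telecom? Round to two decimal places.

Mean R_i = (-9.0 + 22.1 + 14.5 − 15.8 − 3.8 + 1.1) / 6 = 1.5167%
Mean R_m = (-7.9 + 10.2 + 8.9 − 6.7 − 0.9 + 1.2) / 6 = 0.8000%
Σ(R_i − R̄_i)(R_m − R̄_m) = 528.8900  ⇒  Cov = 528.8900 / 5 = 105.7780
Σ(R_m − R̄_m)² = 288.9600  ⇒  Var(R_m) = 288.9600 / 5 = 57.7920
β = Cov / Var(R_m) = 105.7780 / 57.7920 = 1.8303
E(R) = R_f + β × MRP = 2.2% + 1.8303 × 7.1% = 15.20%

15.20%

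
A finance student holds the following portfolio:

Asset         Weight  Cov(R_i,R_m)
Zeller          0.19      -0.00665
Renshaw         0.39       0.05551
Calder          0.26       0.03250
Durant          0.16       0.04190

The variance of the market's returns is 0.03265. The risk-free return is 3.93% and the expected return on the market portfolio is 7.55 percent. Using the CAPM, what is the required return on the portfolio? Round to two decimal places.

7.87%

β_Zeller = -0.00665 / 0.03265 = -0.2037
β_Renshaw = 0.05551 / 0.03265 = 1.7002
β_Calder = 0.03250 / 0.03265 = 0.9954
β_Durant = 0.04190 / 0.03265 = 1.2833
β_P = Σ w_i β_i = 0.19×-0.2037 + 0.39×1.7002 + 0.26×0.9954 + 0.16×1.2833 = 1.0885
MRP = 7.55% − 3.93% = 3.62%
E(R_P) = R_f + β_P × MRP = 3.93% + 1.0885 × 3.62% = 7.87%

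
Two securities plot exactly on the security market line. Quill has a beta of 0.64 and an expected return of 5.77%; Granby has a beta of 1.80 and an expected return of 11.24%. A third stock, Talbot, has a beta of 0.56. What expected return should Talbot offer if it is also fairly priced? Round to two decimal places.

5.39%

MRP (SML slope) = (11.24% − 5.77%) / (1.80 − 0.64) = 5.47% / 1.16 = 4.7155%
R_f (intercept) = 5.77% − 0.64 × 4.7155% = 2.7521%
E(R_Talbot) = R_f + β × MRP = 2.7521% + 0.56 × 4.7155% = 5.39%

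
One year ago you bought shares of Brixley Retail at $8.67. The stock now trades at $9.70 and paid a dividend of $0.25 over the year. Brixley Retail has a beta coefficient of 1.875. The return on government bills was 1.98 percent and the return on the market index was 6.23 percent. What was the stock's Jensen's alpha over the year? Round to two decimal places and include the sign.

Realised HPR = (P1 + D1 − P0) / P0 = (9.70 + 0.25 − 8.67) / 8.67 = 1.28 / 8.67 = 14.7636%
MRP = 6.23% − 1.98% = 4.25%
CAPM required = R_f + β·MRP = 1.98% + 1.875 × 4.25% = 9.94875%
α = realised − required = 14.7636% − 9.94875% = +4.81%

+4.81%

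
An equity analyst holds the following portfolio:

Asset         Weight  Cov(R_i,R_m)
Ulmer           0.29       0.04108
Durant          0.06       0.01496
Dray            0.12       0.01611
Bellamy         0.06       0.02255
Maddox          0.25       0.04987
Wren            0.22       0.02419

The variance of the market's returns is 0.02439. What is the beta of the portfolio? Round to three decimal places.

β_Ulmer = 0.04108 / 0.02439 = 1.6843
β_Durant = 0.01496 / 0.02439 = 0.6134
β_Dray = 0.01611 / 0.02439 = 0.6605
β_Bellamy = 0.02255 / 0.02439 = 0.9246
β_Maddox = 0.04987 / 0.02439 = 2.0447
β_Wren = 0.02419 / 0.02439 = 0.9918
β_P = Σ w_i β_i = 0.29×1.6843 + 0.06×0.6134 + 0.12×0.6605 + 0.06×0.9246 + 0.25×2.0447 + 0.22×0.9918 = 1.3894

1.389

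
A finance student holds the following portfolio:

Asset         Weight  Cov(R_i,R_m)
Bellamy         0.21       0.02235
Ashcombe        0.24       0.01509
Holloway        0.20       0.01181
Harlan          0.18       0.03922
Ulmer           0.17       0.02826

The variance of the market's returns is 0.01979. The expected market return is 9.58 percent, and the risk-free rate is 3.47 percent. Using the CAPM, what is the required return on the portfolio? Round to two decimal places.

β_Bellamy = 0.02235 / 0.01979 = 1.1294
β_Ashcombe = 0.01509 / 0.01979 = 0.7625
β_Holloway = 0.01181 / 0.01979 = 0.5968
β_Harlan = 0.03922 / 0.01979 = 1.9818
β_Ulmer = 0.02826 / 0.01979 = 1.4280
β_P = Σ w_i β_i = 0.21×1.1294 + 0.24×0.7625 + 0.20×0.5968 + 0.18×1.9818 + 0.17×1.4280 = 1.1390
MRP = 9.58% − 3.47% = 6.11%
E(R_P) = R_f + β_P × MRP = 3.47% + 1.1390 × 6.11% = 10.43%

10.43%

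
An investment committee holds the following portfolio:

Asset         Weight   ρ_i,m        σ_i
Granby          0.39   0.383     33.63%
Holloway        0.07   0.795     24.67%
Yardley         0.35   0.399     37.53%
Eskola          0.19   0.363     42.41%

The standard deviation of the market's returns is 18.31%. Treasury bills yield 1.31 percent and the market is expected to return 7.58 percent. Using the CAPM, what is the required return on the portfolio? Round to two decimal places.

β_Granby = 0.383 × 33.63% / 18.31% = 0.7035
β_Holloway = 0.795 × 24.67% / 18.31% = 1.0711
β_Yardley = 0.399 × 37.53% / 18.31% = 0.8178
β_Eskola = 0.363 × 42.41% / 18.31% = 0.8408
β_P = Σ w_i β_i = 0.39×0.7035 + 0.07×1.0711 + 0.35×0.8178 + 0.19×0.8408 = 0.7953
MRP = 7.58% − 1.31% = 6.27%
E(R_P) = R_f + β_P × MRP = 1.31% + 0.7953 × 6.27% = 6.30%

6.30%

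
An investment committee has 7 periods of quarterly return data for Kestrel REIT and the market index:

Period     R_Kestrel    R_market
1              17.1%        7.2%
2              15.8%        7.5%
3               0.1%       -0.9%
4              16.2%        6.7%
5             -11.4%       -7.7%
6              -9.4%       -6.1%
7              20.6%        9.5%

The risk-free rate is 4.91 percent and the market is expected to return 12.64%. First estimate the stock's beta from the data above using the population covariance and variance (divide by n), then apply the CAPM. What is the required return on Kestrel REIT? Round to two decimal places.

19.64%

Mean R_i = (17.1 + 15.8 + 0.1 + 16.2 − 11.4 − 9.4 + 20.6) / 7 = 7.0000%
Mean R_m = (7.2 + 7.5 − 0.9 + 6.7 − 7.7 − 6.1 + 9.5) / 7 = 2.3143%
Σ(R_i − R̄_i)(R_m − R̄_m) = 577.4900  ⇒  Cov = 577.4900 / 7 = 82.4986
Σ(R_m − R̄_m)² = 303.0486  ⇒  Var(R_m) = 303.0486 / 7 = 43.2927
β = Cov / Var(R_m) = 82.4986 / 43.2927 = 1.9056
MRP = 12.64% − 4.91% = 7.73%
E(R) = R_f + β × MRP = 4.91% + 1.9056 × 7.73% = 19.64%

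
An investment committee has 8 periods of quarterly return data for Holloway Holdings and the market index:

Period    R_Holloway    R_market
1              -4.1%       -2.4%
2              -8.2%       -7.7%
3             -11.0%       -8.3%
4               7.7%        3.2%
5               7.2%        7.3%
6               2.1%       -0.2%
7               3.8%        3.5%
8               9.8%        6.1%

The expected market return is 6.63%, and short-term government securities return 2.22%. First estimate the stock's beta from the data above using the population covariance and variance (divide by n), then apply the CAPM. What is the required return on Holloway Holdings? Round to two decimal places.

Mean R_i = (-4.1 − 8.2 − 11.0 + 7.7 + 7.2 + 2.1 + 3.8 + 9.8) / 8 = 0.9125%
Mean R_m = (-2.4 − 7.7 − 8.3 + 3.2 + 7.3 − 0.2 + 3.5 + 6.1) / 8 = 0.1875%
Σ(R_i − R̄_i)(R_m − R̄_m) = 312.7713  ⇒  Cov = 312.7713 / 8 = 39.0964
Σ(R_m − R̄_m)² = 246.6888  ⇒  Var(R_m) = 246.6888 / 8 = 30.8361
β = Cov / Var(R_m) = 39.0964 / 30.8361 = 1.2679
MRP = 6.63% − 2.22% = 4.41%
E(R) = R_f + β × MRP = 2.22% + 1.2679 × 4.41% = 7.81%

7.81%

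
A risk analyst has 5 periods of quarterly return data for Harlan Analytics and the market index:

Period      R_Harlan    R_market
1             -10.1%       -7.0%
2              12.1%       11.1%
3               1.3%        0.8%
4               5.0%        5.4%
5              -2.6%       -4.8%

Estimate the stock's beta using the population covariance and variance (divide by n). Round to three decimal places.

1.093

Mean R_i = (-10.1 + 12.1 + 1.3 + 5.0 − 2.6) / 5 = 1.1400%
Mean R_m = (-7.0 + 11.1 + 0.8 + 5.4 − 4.8) / 5 = 1.1000%
Σ(R_i − R̄_i)(R_m − R̄_m) = 239.2600  ⇒  Cov = 239.2600 / 5 = 47.8520
Σ(R_m − R̄_m)² = 219.0000  ⇒  Var(R_m) = 219.0000 / 5 = 43.8000
β = Cov / Var(R_m) = 47.8520 / 43.8000 = 1.0925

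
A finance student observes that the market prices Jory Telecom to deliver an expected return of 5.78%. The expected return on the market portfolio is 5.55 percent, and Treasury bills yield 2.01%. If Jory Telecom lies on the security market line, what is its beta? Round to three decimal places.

1.065

MRP = 5.55% − 2.01% = 3.54%
β = (E(R) − R_f) / MRP = (5.78% − 2.01%) / 3.54% = 3.77% / 3.54% = 1.065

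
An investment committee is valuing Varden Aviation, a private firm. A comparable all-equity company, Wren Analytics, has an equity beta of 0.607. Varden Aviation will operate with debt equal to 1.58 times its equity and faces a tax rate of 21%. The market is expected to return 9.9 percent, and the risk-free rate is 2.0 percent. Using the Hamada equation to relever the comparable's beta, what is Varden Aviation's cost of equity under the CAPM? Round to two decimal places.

12.78%

β_L = β_U × [1 + (1 − t)(D/E)] = 0.607 × [1 + (1 − 0.21) × 1.58]
    = 0.607 × [1 + 0.79 × 1.58] = 0.607 × 2.2482 = 1.3647
MRP = 9.9% − 2.0% = 7.90%
E(R) = R_f + β_L × MRP = 2.0% + 1.3647 × 7.9% = 12.78%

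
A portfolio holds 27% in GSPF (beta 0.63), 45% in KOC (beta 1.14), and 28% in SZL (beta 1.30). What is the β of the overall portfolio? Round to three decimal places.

1.047

β_P = Σ w_i β_i = 0.27×0.63 + 0.45×1.14 + 0.28×1.30 = 1.0471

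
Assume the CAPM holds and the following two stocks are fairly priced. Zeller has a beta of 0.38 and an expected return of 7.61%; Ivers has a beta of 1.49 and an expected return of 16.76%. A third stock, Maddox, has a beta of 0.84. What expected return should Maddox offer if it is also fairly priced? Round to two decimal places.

11.40%

MRP (SML slope) = (16.76% − 7.61%) / (1.49 − 0.38) = 9.15% / 1.11 = 8.2432%
R_f (intercept) = 7.61% − 0.38 × 8.2432% = 4.4776%
E(R_Maddox) = R_f + β × MRP = 4.4776% + 0.84 × 8.2432% = 11.40%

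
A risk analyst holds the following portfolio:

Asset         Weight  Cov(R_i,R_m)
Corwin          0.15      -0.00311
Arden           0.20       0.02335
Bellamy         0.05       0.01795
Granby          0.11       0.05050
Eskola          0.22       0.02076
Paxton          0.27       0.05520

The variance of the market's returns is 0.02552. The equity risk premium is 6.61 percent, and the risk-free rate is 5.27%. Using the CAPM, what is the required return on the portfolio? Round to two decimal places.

13.07%

β_Corwin = -0.00311 / 0.02552 = -0.1219
β_Arden = 0.02335 / 0.02552 = 0.9150
β_Bellamy = 0.01795 / 0.02552 = 0.7034
β_Granby = 0.05050 / 0.02552 = 1.9788
β_Eskola = 0.02076 / 0.02552 = 0.8135
β_Paxton = 0.05520 / 0.02552 = 2.1630
β_P = Σ w_i β_i = 0.15×-0.1219 + 0.20×0.9150 + 0.05×0.7034 + 0.11×1.9788 + 0.22×0.8135 + 0.27×2.1630 = 1.1805
E(R_P) = R_f + β_P × MRP = 5.27% + 1.1805 × 6.61% = 13.07%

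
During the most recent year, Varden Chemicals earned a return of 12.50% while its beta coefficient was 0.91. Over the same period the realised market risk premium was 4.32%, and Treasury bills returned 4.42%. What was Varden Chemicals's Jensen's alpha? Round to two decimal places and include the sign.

+4.15%

CAPM benchmark = R_f + β(R_m − R_f) = 4.42% + 0.91 × 4.32% = 8.3512%
α = actual − benchmark = 12.50% − 8.3512% = +4.15%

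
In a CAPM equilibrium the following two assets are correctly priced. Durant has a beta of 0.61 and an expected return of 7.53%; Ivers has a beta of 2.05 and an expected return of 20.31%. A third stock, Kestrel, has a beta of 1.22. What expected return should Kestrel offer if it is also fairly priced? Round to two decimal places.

12.94%

MRP (SML slope) = (20.31% − 7.53%) / (2.05 − 0.61) = 12.78% / 1.44 = 8.8750%
R_f (intercept) = 7.53% − 0.61 × 8.8750% = 2.1163%
E(R_Kestrel) = R_f + β × MRP = 2.1163% + 1.22 × 8.8750% = 12.94%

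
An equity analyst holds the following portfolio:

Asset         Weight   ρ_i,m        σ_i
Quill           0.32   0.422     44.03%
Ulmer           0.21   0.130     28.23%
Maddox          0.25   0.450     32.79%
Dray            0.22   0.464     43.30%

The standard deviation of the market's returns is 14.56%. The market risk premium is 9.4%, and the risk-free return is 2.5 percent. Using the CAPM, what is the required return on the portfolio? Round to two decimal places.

β_Quill = 0.422 × 44.03% / 14.56% = 1.2761
β_Ulmer = 0.130 × 28.23% / 14.56% = 0.2521
β_Maddox = 0.450 × 32.79% / 14.56% = 1.0134
β_Dray = 0.464 × 43.30% / 14.56% = 1.3799
β_P = Σ w_i β_i = 0.32×1.2761 + 0.21×0.2521 + 0.25×1.0134 + 0.22×1.3799 = 1.0182
E(R_P) = R_f + β_P × MRP = 2.5% + 1.0182 × 9.4% = 12.07%

12.07%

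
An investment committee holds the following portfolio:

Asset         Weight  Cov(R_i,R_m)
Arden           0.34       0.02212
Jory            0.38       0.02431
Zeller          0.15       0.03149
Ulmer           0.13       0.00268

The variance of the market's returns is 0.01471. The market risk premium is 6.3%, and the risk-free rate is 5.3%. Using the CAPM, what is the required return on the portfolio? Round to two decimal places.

β_Arden = 0.02212 / 0.01471 = 1.5037
β_Jory = 0.02431 / 0.01471 = 1.6526
β_Zeller = 0.03149 / 0.01471 = 2.1407
β_Ulmer = 0.00268 / 0.01471 = 0.1822
β_P = Σ w_i β_i = 0.34×1.5037 + 0.38×1.6526 + 0.15×2.1407 + 0.13×0.1822 = 1.4840
E(R_P) = R_f + β_P × MRP = 5.3% + 1.4840 × 6.3% = 14.65%

14.65%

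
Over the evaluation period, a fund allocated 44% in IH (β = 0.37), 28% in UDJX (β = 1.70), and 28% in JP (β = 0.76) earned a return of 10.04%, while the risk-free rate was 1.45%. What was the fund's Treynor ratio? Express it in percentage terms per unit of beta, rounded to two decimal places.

β_P = 0.44×0.37 + 0.28×1.70 + 0.28×0.76 = 0.8516
Treynor = (R_P − R_f) / β_P = (10.04% − 1.45%) / 0.8516 = 8.59% / 0.8516 = 10.09%

10.09%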